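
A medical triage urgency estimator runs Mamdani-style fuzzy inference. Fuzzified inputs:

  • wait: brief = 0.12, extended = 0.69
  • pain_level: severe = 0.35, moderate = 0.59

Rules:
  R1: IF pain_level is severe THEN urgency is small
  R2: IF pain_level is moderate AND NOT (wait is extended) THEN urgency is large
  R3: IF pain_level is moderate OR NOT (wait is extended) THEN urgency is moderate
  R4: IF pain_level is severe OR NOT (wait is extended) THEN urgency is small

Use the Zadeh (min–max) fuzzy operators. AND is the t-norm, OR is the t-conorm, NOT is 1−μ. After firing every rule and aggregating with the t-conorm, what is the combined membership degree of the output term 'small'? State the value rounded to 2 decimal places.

0.35

R1: severe=0.35 → w = 0.35
R2: moderate=0.59, ¬extended=1−0.69=0.31; AND[min(a, b)] → w = 0.31
R3: moderate=0.59, ¬extended=1−0.69=0.31; OR[max(a, b)] → w = 0.59
R4: severe=0.35, ¬extended=1−0.69=0.31; OR[max(a, b)] → w = 0.35
Rules with consequent 'small': {R1, R4} → strengths 0.35, 0.35
Aggregate via t-conorm [max(a, b)]: 0.35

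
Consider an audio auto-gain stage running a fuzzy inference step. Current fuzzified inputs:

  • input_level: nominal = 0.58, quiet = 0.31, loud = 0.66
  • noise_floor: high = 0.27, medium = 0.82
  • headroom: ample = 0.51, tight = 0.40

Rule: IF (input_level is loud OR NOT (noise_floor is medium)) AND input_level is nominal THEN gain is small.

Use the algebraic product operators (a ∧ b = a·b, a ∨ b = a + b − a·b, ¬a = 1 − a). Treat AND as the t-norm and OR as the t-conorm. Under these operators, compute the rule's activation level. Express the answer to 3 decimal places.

firing strength: (loud=0.66 OR ¬medium=1−0.82=0.18) = 0.7212; AND[a·b] with nominal=0.58 → w = 0.4183

0.418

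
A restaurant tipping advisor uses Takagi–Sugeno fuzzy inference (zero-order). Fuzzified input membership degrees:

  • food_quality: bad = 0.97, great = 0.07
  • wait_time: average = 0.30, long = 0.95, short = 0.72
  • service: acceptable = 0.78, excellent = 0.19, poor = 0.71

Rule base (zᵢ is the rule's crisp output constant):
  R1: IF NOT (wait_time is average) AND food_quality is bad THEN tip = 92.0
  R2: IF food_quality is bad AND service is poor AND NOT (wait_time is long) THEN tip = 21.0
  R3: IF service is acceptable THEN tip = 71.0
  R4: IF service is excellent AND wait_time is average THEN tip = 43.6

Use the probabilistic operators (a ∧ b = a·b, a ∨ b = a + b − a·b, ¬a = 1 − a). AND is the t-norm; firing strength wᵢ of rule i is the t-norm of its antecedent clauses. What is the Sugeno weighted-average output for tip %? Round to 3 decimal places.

R1 (z=92.0): ¬average=1−0.30=0.70, bad=0.97; AND[a·b] → w = 0.6790
R2 (z=21.0): bad=0.97, poor=0.71, ¬long=1−0.95=0.05; AND[a·b] → w = 0.0344
R3 (z=71.0): acceptable=0.78 → w = 0.7800
R4 (z=43.6): excellent=0.19, average=0.30; AND[a·b] → w = 0.0570
Weighted average = (0.6790·92.0 + 0.0344·21.0 + 0.7800·71.0 + 0.0570·43.6) / (0.6790 + 0.0344 + 0.7800 + 0.0570)
  = 121.0563 / 1.5504 = 78.079

78.079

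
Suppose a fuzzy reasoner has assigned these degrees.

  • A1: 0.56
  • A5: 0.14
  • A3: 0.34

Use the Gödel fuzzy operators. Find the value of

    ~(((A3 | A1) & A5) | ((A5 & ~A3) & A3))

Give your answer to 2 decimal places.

A3 | A1 = max(a, b) on (0.34, 0.56) = 0.56
(A3 | A1) & A5 = min(a, b) on (0.56, 0.14) = 0.14
~A3 = 1 − 0.34 = 0.66
A5 & ~A3 = min(a, b) on (0.14, 0.66) = 0.14
(A5 & ~A3) & A3 = min(a, b) on (0.14, 0.34) = 0.14
((A3 | A1) & A5) | ((A5 & ~A3) & A3) = max(a, b) on (0.14, 0.14) = 0.14
~(((A3 | A1) & A5) | ((A5 & ~A3) & A3)) = 1 − 0.14 = 0.86

0.86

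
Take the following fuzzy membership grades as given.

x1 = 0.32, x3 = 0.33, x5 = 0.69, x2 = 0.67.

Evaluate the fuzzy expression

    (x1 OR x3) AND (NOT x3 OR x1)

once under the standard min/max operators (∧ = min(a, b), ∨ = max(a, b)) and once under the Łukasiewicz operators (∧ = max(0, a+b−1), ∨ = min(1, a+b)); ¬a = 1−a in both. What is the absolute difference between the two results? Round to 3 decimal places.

Under standard min/max:
  x1 OR x3 = max(a, b) on (0.32, 0.33) = 0.33
  NOT x3 = 1 − 0.33 = 0.67
  NOT x3 OR x1 = max(a, b) on (0.67, 0.32) = 0.67
  (x1 OR x3) AND (NOT x3 OR x1) = min(a, b) on (0.33, 0.67) = 0.33
  → value = 0.3300
Under Łukasiewicz:
  x1 OR x3 = min(1, a+b) on (0.32, 0.33) = 0.65
  NOT x3 = 1 − 0.33 = 0.67
  NOT x3 OR x1 = min(1, a+b) on (0.67, 0.32) = 0.99
  (x1 OR x3) AND (NOT x3 OR x1) = max(0, a+b−1) on (0.65, 0.99) = 0.64
  → value = 0.6400
|0.3300 − 0.6400| = 0.310

0.310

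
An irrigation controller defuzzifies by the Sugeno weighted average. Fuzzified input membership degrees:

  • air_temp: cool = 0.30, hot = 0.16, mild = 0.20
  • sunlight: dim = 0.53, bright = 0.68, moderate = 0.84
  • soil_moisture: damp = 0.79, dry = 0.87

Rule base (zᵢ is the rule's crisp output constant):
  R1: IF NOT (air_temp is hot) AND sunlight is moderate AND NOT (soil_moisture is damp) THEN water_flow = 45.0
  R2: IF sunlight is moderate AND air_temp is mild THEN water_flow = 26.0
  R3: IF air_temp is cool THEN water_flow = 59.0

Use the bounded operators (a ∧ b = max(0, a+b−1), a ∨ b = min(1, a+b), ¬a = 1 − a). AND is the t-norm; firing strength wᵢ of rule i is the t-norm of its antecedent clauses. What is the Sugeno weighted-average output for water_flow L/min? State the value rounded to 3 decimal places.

55.118

R1 (z=45.0): ¬hot=1−0.16=0.84, moderate=0.84, ¬damp=1−0.79=0.21; AND[max(0, a+b−1)] → w = 0.00
R2 (z=26.0): moderate=0.84, mild=0.20; AND[max(0, a+b−1)] → w = 0.04
R3 (z=59.0): cool=0.30 → w = 0.30
Weighted average = (0.00·45.0 + 0.04·26.0 + 0.30·59.0) / (0.00 + 0.04 + 0.30)
  = 18.7400 / 0.3400 = 55.118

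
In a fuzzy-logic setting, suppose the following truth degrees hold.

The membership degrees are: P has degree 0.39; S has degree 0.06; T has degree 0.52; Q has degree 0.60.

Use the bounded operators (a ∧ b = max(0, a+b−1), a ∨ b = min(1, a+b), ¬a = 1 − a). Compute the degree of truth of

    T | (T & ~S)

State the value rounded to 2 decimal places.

~S = 1 − 0.06 = 0.94
T & ~S = max(0, a+b−1) on (0.52, 0.94) = 0.46
T | (T & ~S) = min(1, a+b) on (0.52, 0.46) = 0.98

0.98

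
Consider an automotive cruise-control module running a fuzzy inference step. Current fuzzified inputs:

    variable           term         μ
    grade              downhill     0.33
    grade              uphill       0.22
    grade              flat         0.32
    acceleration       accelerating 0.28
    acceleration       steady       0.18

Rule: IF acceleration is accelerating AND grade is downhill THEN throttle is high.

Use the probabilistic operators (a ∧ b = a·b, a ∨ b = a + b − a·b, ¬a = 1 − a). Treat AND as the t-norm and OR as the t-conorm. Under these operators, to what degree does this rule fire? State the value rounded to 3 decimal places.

firing strength: accelerating=0.28, downhill=0.33; AND[a·b] → w = 0.0924

0.092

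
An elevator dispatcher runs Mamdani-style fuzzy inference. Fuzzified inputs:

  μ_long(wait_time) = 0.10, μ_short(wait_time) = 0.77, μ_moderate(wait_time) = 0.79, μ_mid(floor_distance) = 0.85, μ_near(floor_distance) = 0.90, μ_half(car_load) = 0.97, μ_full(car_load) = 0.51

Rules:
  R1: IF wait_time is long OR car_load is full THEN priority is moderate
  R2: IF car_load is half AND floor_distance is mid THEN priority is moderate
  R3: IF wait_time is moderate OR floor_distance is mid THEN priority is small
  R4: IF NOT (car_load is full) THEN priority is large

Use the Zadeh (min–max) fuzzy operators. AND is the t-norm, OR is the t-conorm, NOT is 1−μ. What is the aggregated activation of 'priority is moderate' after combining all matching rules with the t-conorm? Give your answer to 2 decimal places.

0.85

R1: long=0.10, full=0.51; OR[max(a, b)] → w = 0.51
R2: half=0.97, mid=0.85; AND[min(a, b)] → w = 0.85
R3: moderate=0.79, mid=0.85; OR[max(a, b)] → w = 0.85
R4: ¬full=1−0.51=0.49 → w = 0.49
Rules with consequent 'moderate': {R1, R2} → strengths 0.51, 0.85
Aggregate via t-conorm [max(a, b)]: 0.85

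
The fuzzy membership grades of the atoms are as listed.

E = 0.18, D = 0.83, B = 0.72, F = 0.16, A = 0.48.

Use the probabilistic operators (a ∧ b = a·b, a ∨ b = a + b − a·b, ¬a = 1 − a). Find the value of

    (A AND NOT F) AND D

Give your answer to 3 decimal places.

0.335

NOT F = 1 − 0.1600 = 0.8400
A AND NOT F = a·b on (0.4800, 0.8400) = 0.4032
(A AND NOT F) AND D = a·b on (0.4032, 0.8300) = 0.3347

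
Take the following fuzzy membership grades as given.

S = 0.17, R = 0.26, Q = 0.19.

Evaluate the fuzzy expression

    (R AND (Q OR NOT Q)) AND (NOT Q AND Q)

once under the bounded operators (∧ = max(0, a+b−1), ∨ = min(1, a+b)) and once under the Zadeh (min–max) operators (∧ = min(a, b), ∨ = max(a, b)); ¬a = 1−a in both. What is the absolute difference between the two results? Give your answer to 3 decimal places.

Under bounded:
  NOT Q = 1 − 0.19 = 0.81
  Q OR NOT Q = min(1, a+b) on (0.19, 0.81) = 1.00
  R AND (Q OR NOT Q) = max(0, a+b−1) on (0.26, 1.00) = 0.26
  NOT Q = 1 − 0.19 = 0.81
  NOT Q AND Q = max(0, a+b−1) on (0.81, 0.19) = 0.00
  (R AND (Q OR NOT Q)) AND (NOT Q AND Q) = max(0, a+b−1) on (0.26, 0.00) = 0.00
  → value = 0.0000
Under Zadeh (min–max):
  NOT Q = 1 − 0.19 = 0.81
  Q OR NOT Q = max(a, b) on (0.19, 0.81) = 0.81
  R AND (Q OR NOT Q) = min(a, b) on (0.26, 0.81) = 0.26
  NOT Q = 1 − 0.19 = 0.81
  NOT Q AND Q = min(a, b) on (0.81, 0.19) = 0.19
  (R AND (Q OR NOT Q)) AND (NOT Q AND Q) = min(a, b) on (0.26, 0.19) = 0.19
  → value = 0.1900
|0.0000 − 0.1900| = 0.190

0.190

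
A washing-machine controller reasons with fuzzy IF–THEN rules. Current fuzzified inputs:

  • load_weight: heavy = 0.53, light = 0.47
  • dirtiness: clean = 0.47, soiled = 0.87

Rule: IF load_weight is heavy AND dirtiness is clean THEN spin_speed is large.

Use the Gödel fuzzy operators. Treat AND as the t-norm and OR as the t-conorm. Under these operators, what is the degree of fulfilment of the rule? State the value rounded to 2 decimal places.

0.47

firing strength: heavy=0.53, clean=0.47; AND[min(a, b)] → w = 0.47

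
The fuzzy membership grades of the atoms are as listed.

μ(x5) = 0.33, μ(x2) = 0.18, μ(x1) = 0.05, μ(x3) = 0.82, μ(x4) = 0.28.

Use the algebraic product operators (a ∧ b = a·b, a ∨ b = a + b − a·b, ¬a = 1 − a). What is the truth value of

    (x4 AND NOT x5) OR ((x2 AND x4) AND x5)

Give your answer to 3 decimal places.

NOT x5 = 1 − 0.3300 = 0.6700
x4 AND NOT x5 = a·b on (0.2800, 0.6700) = 0.1876
x2 AND x4 = a·b on (0.1800, 0.2800) = 0.0504
(x2 AND x4) AND x5 = a·b on (0.0504, 0.3300) = 0.0166
(x4 AND NOT x5) OR ((x2 AND x4) AND x5) = a + b − a·b on (0.1876, 0.0166) = 0.2011

0.201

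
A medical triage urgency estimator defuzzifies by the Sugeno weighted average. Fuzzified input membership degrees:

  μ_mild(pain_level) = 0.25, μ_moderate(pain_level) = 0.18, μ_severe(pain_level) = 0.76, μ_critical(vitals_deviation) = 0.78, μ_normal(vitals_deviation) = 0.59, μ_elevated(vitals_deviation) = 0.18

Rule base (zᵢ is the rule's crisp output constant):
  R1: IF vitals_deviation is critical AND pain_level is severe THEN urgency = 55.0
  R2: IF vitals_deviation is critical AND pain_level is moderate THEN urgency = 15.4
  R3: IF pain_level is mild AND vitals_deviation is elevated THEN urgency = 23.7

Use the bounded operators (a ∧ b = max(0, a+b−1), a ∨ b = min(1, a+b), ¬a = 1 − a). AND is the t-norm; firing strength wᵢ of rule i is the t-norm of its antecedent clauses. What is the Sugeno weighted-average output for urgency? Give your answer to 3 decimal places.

55.000

R1 (z=55.0): critical=0.78, severe=0.76; AND[max(0, a+b−1)] → w = 0.54
R2 (z=15.4): critical=0.78, moderate=0.18; AND[max(0, a+b−1)] → w = 0.00
R3 (z=23.7): mild=0.25, elevated=0.18; AND[max(0, a+b−1)] → w = 0.00
Weighted average = (0.54·55.0 + 0.00·15.4 + 0.00·23.7) / (0.54 + 0.00 + 0.00)
  = 29.7000 / 0.5400 = 55.000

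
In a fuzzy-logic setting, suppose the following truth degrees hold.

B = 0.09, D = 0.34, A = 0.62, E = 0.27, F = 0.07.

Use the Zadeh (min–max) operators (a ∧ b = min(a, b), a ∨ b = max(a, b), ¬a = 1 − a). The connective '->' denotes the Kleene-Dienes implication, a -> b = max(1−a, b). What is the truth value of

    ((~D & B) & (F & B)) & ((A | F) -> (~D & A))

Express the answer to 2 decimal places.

~D = 1 − 0.34 = 0.66
~D & B = min(a, b) on (0.66, 0.09) = 0.09
F & B = min(a, b) on (0.07, 0.09) = 0.07
(~D & B) & (F & B) = min(a, b) on (0.09, 0.07) = 0.07
A | F = max(a, b) on (0.62, 0.07) = 0.62
~D = 1 − 0.34 = 0.66
~D & A = min(a, b) on (0.66, 0.62) = 0.62
(A | F) -> (~D & A)  [Kleene-Dienes: max(1−a, b)] with a=0.62, b=0.62 → 0.62
((~D & B) & (F & B)) & ((A | F) -> (~D & A)) = min(a, b) on (0.07, 0.62) = 0.07

0.07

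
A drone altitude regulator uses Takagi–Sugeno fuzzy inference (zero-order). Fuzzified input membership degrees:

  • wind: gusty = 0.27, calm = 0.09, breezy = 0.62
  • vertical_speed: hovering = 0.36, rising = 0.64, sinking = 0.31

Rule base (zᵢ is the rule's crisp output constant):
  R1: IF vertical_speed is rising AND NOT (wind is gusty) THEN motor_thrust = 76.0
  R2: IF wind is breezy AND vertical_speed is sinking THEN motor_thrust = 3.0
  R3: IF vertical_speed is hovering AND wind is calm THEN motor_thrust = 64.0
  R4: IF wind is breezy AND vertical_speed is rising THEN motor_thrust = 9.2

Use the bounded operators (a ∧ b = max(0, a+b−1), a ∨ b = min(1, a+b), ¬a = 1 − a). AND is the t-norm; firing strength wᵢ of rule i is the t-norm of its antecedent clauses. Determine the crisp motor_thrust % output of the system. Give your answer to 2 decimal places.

48.43

R1 (z=76.0): rising=0.64, ¬gusty=1−0.27=0.73; AND[max(0, a+b−1)] → w = 0.37
R2 (z=3.0): breezy=0.62, sinking=0.31; AND[max(0, a+b−1)] → w = 0.00
R3 (z=64.0): hovering=0.36, calm=0.09; AND[max(0, a+b−1)] → w = 0.00
R4 (z=9.2): breezy=0.62, rising=0.64; AND[max(0, a+b−1)] → w = 0.26
Weighted average = (0.37·76.0 + 0.00·3.0 + 0.00·64.0 + 0.26·9.2) / (0.37 + 0.00 + 0.00 + 0.26)
  = 30.5120 / 0.6300 = 48.43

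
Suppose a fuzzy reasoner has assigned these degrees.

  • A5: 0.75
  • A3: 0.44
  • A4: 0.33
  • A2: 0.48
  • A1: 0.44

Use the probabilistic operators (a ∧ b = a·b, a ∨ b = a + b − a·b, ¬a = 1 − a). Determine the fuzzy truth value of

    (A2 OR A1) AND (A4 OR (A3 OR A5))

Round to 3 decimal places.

A2 OR A1 = a + b − a·b on (0.4800, 0.4400) = 0.7088
A3 OR A5 = a + b − a·b on (0.4400, 0.7500) = 0.8600
A4 OR (A3 OR A5) = a + b − a·b on (0.3300, 0.8600) = 0.9062
(A2 OR A1) AND (A4 OR (A3 OR A5)) = a·b on (0.7088, 0.9062) = 0.6423

0.642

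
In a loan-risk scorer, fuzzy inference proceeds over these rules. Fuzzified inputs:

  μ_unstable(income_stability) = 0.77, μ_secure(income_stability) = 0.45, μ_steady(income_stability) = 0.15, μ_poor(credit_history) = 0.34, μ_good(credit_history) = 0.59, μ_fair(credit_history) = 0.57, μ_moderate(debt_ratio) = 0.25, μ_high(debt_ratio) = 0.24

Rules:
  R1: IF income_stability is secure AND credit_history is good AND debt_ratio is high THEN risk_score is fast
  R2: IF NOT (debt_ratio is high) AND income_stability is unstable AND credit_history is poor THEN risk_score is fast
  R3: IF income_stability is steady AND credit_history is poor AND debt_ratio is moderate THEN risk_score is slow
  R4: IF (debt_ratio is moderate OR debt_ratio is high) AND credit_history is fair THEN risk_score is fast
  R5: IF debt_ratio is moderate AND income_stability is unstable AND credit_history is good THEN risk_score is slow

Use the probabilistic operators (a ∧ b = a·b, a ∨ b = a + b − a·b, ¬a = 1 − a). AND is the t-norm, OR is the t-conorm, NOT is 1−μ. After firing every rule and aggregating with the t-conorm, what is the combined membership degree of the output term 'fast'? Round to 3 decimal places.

R1: secure=0.45, good=0.59, high=0.24; AND[a·b] → w = 0.0637
R2: ¬high=1−0.24=0.76, unstable=0.77, poor=0.34; AND[a·b] → w = 0.1990
R3: steady=0.15, poor=0.34, moderate=0.25; AND[a·b] → w = 0.0128
R4: (moderate=0.25 OR high=0.24) = 0.4300; AND[a·b] with fair=0.57 → w = 0.2451
R5: moderate=0.25, unstable=0.77, good=0.59; AND[a·b] → w = 0.1136
Rules with consequent 'fast': {R1, R2, R4} → strengths 0.0637, 0.1990, 0.2451
Aggregate via t-conorm [a + b − a·b]: 0.4338

0.434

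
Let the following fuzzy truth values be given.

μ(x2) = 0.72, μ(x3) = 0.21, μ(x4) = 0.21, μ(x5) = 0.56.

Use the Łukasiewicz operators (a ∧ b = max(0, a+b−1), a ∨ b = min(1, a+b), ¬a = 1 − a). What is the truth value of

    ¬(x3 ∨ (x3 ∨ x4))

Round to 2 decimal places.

0.37

x3 ∨ x4 = min(1, a+b) on (0.21, 0.21) = 0.42
x3 ∨ (x3 ∨ x4) = min(1, a+b) on (0.21, 0.42) = 0.63
¬(x3 ∨ (x3 ∨ x4)) = 1 − 0.63 = 0.37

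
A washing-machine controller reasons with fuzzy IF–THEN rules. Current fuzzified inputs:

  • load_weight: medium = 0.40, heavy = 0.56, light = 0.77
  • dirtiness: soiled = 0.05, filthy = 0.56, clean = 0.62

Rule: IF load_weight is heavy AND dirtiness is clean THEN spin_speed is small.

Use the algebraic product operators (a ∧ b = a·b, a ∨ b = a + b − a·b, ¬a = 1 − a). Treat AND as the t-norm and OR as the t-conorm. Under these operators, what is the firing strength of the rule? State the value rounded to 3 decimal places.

firing strength: heavy=0.56, clean=0.62; AND[a·b] → w = 0.3472

0.347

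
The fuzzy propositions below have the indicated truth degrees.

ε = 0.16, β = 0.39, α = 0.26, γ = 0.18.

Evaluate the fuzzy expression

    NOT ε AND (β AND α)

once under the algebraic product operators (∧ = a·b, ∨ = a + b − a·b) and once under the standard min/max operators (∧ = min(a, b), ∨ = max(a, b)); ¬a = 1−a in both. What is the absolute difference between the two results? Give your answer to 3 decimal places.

0.175

Under algebraic product:
  NOT ε = 1 − 0.1600 = 0.8400
  β AND α = a·b on (0.3900, 0.2600) = 0.1014
  NOT ε AND (β AND α) = a·b on (0.8400, 0.1014) = 0.0852
  → value = 0.0852
Under standard min/max:
  NOT ε = 1 − 0.16 = 0.84
  β AND α = min(a, b) on (0.39, 0.26) = 0.26
  NOT ε AND (β AND α) = min(a, b) on (0.84, 0.26) = 0.26
  → value = 0.2600
|0.0852 − 0.2600| = 0.175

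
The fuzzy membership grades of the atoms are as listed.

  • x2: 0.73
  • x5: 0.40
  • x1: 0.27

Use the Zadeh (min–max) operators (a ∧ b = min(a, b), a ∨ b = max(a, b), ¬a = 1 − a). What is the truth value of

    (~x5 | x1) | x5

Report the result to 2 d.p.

~x5 = 1 − 0.40 = 0.60
~x5 | x1 = max(a, b) on (0.60, 0.27) = 0.60
(~x5 | x1) | x5 = max(a, b) on (0.60, 0.40) = 0.60

0.60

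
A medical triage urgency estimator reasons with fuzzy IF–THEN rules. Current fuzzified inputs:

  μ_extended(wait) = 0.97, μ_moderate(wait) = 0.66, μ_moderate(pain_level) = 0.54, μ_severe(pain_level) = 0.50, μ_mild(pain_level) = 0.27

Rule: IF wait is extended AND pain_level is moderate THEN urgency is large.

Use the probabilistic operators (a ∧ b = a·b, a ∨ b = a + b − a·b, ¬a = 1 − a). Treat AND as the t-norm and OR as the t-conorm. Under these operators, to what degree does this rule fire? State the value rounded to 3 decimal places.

firing strength: extended=0.97, moderate=0.54; AND[a·b] → w = 0.5238

0.524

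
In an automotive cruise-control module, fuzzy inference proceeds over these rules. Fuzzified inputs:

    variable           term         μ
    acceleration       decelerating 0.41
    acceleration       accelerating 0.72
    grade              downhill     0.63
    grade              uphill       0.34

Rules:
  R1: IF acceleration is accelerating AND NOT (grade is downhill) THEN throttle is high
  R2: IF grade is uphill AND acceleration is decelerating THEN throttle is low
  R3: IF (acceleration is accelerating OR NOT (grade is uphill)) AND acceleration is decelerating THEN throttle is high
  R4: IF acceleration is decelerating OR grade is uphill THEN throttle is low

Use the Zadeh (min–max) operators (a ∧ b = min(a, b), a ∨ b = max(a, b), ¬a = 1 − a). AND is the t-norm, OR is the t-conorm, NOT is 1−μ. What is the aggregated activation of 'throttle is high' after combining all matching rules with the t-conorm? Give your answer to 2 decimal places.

R1: accelerating=0.72, ¬downhill=1−0.63=0.37; AND[min(a, b)] → w = 0.37
R2: uphill=0.34, decelerating=0.41; AND[min(a, b)] → w = 0.34
R3: (accelerating=0.72 OR ¬uphill=1−0.34=0.66) = 0.72; AND[min(a, b)] with decelerating=0.41 → w = 0.41
R4: decelerating=0.41, uphill=0.34; OR[max(a, b)] → w = 0.41
Rules with consequent 'high': {R1, R3} → strengths 0.37, 0.41
Aggregate via t-conorm [max(a, b)]: 0.41

0.41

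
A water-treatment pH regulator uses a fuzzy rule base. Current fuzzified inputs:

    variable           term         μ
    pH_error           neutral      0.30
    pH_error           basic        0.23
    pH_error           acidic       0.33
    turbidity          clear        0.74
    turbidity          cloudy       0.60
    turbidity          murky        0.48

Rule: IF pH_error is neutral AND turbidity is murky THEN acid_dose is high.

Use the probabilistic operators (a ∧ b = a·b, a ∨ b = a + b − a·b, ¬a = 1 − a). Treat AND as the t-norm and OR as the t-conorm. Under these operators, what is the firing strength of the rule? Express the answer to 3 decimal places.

firing strength: neutral=0.30, murky=0.48; AND[a·b] → w = 0.1440

0.144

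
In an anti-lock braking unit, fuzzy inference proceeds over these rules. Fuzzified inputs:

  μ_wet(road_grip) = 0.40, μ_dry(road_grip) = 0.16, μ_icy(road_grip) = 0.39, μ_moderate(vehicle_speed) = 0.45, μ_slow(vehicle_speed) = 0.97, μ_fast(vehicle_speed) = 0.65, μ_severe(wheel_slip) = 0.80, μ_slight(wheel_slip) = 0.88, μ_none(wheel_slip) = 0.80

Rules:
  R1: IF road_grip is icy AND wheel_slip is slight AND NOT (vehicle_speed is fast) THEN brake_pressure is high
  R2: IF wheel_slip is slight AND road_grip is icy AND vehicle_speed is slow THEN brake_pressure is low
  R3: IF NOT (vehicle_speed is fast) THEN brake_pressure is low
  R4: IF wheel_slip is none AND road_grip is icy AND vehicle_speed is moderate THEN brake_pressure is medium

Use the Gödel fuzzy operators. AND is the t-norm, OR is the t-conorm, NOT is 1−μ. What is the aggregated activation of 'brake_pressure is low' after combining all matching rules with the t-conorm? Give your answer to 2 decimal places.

0.39

R1: icy=0.39, slight=0.88, ¬fast=1−0.65=0.35; AND[min(a, b)] → w = 0.35
R2: slight=0.88, icy=0.39, slow=0.97; AND[min(a, b)] → w = 0.39
R3: ¬fast=1−0.65=0.35 → w = 0.35
R4: none=0.80, icy=0.39, moderate=0.45; AND[min(a, b)] → w = 0.39
Rules with consequent 'low': {R2, R3} → strengths 0.39, 0.35
Aggregate via t-conorm [max(a, b)]: 0.39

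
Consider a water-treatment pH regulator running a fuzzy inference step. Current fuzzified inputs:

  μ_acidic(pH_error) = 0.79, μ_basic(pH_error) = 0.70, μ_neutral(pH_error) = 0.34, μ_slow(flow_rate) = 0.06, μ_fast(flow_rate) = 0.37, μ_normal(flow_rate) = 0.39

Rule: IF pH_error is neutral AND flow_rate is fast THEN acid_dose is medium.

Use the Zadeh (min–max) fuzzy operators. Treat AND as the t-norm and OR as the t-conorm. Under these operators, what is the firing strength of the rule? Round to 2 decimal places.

firing strength: neutral=0.34, fast=0.37; AND[min(a, b)] → w = 0.34

0.34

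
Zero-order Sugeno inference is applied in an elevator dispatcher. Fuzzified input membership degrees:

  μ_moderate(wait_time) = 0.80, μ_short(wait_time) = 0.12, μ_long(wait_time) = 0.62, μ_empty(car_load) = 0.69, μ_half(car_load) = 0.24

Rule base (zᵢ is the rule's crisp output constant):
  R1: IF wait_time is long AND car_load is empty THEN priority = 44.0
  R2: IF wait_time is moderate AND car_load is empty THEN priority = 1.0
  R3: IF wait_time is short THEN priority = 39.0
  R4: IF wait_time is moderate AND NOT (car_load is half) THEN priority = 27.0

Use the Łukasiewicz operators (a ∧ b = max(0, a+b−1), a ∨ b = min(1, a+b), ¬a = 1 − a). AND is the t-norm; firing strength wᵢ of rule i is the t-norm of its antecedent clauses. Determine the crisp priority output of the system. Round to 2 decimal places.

22.93

R1 (z=44.0): long=0.62, empty=0.69; AND[max(0, a+b−1)] → w = 0.31
R2 (z=1.0): moderate=0.80, empty=0.69; AND[max(0, a+b−1)] → w = 0.49
R3 (z=39.0): short=0.12 → w = 0.12
R4 (z=27.0): moderate=0.80, ¬half=1−0.24=0.76; AND[max(0, a+b−1)] → w = 0.56
Weighted average = (0.31·44.0 + 0.49·1.0 + 0.12·39.0 + 0.56·27.0) / (0.31 + 0.49 + 0.12 + 0.56)
  = 33.9300 / 1.4800 = 22.93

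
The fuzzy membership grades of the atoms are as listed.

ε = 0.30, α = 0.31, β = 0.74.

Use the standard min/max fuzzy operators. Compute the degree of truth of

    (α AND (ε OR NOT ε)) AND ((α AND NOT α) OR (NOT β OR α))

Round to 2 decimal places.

0.31

NOT ε = 1 − 0.30 = 0.70
ε OR NOT ε = max(a, b) on (0.30, 0.70) = 0.70
α AND (ε OR NOT ε) = min(a, b) on (0.31, 0.70) = 0.31
NOT α = 1 − 0.31 = 0.69
α AND NOT α = min(a, b) on (0.31, 0.69) = 0.31
NOT β = 1 − 0.74 = 0.26
NOT β OR α = max(a, b) on (0.26, 0.31) = 0.31
(α AND NOT α) OR (NOT β OR α) = max(a, b) on (0.31, 0.31) = 0.31
(α AND (ε OR NOT ε)) AND ((α AND NOT α) OR (NOT β OR α)) = min(a, b) on (0.31, 0.31) = 0.31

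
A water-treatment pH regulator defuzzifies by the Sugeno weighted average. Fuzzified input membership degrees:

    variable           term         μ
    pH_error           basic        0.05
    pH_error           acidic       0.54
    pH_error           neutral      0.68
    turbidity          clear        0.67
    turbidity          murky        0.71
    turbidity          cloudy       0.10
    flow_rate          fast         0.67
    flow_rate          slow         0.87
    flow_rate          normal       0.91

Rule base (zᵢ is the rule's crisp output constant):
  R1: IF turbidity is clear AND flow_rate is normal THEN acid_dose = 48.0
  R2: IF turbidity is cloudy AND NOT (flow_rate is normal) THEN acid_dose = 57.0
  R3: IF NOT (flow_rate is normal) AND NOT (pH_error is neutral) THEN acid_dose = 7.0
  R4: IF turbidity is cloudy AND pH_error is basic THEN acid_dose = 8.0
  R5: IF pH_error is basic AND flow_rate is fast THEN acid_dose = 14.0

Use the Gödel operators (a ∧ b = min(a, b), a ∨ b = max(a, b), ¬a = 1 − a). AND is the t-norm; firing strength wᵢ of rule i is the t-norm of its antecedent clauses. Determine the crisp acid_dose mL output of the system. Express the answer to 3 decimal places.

R1 (z=48.0): clear=0.67, normal=0.91; AND[min(a, b)] → w = 0.67
R2 (z=57.0): cloudy=0.10, ¬normal=1−0.91=0.09; AND[min(a, b)] → w = 0.09
R3 (z=7.0): ¬normal=1−0.91=0.09, ¬neutral=1−0.68=0.32; AND[min(a, b)] → w = 0.09
R4 (z=8.0): cloudy=0.10, basic=0.05; AND[min(a, b)] → w = 0.05
R5 (z=14.0): basic=0.05, fast=0.67; AND[min(a, b)] → w = 0.05
Weighted average = (0.67·48.0 + 0.09·57.0 + 0.09·7.0 + 0.05·8.0 + 0.05·14.0) / (0.67 + 0.09 + 0.09 + 0.05 + 0.05)
  = 39.0200 / 0.9500 = 41.074

41.074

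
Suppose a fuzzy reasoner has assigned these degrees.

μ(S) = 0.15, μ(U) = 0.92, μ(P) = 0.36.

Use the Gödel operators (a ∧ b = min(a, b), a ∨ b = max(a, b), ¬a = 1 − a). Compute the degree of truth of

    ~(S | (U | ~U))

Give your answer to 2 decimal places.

~U = 1 − 0.92 = 0.08
U | ~U = max(a, b) on (0.92, 0.08) = 0.92
S | (U | ~U) = max(a, b) on (0.15, 0.92) = 0.92
~(S | (U | ~U)) = 1 − 0.92 = 0.08

0.08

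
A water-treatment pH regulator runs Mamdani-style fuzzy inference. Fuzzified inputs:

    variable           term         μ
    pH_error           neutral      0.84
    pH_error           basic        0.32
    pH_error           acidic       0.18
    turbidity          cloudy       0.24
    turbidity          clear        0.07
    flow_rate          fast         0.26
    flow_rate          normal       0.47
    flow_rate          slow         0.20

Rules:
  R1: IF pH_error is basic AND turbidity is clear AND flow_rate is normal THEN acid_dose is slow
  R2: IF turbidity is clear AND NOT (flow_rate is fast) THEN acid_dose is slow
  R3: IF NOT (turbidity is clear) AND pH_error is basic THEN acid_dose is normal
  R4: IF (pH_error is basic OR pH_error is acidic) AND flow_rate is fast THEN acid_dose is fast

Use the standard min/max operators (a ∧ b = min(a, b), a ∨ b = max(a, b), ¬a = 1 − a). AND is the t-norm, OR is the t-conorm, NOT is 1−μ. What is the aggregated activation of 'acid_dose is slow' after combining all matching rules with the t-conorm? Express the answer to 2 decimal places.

0.07

R1: basic=0.32, clear=0.07, normal=0.47; AND[min(a, b)] → w = 0.07
R2: clear=0.07, ¬fast=1−0.26=0.74; AND[min(a, b)] → w = 0.07
R3: ¬clear=1−0.07=0.93, basic=0.32; AND[min(a, b)] → w = 0.32
R4: (basic=0.32 OR acidic=0.18) = 0.32; AND[min(a, b)] with fast=0.26 → w = 0.26
Rules with consequent 'slow': {R1, R2} → strengths 0.07, 0.07
Aggregate via t-conorm [max(a, b)]: 0.07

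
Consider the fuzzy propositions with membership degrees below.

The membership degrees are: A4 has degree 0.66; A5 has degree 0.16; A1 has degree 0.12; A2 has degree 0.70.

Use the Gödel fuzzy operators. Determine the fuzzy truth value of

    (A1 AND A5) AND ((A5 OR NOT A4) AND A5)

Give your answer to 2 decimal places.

0.12

A1 AND A5 = min(a, b) on (0.12, 0.16) = 0.12
NOT A4 = 1 − 0.66 = 0.34
A5 OR NOT A4 = max(a, b) on (0.16, 0.34) = 0.34
(A5 OR NOT A4) AND A5 = min(a, b) on (0.34, 0.16) = 0.16
(A1 AND A5) AND ((A5 OR NOT A4) AND A5) = min(a, b) on (0.12, 0.16) = 0.12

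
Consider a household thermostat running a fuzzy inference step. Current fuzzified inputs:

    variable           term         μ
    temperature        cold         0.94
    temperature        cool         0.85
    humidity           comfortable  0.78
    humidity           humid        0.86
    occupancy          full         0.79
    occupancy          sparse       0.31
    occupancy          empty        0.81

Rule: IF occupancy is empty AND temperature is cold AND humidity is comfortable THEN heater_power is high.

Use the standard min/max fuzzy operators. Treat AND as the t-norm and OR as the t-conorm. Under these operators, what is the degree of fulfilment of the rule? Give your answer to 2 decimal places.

0.78

firing strength: empty=0.81, cold=0.94, comfortable=0.78; AND[min(a, b)] → w = 0.78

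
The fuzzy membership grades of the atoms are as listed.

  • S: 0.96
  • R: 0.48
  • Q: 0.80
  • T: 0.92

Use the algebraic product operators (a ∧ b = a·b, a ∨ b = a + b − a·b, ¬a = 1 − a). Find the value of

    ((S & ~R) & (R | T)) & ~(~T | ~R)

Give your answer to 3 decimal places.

~R = 1 − 0.4800 = 0.5200
S & ~R = a·b on (0.9600, 0.5200) = 0.4992
R | T = a + b − a·b on (0.4800, 0.9200) = 0.9584
(S & ~R) & (R | T) = a·b on (0.4992, 0.9584) = 0.4784
~T = 1 − 0.9200 = 0.0800
~R = 1 − 0.4800 = 0.5200
~T | ~R = a + b − a·b on (0.0800, 0.5200) = 0.5584
~(~T | ~R) = 1 − 0.5584 = 0.4416
((S & ~R) & (R | T)) & ~(~T | ~R) = a·b on (0.4784, 0.4416) = 0.2113

0.211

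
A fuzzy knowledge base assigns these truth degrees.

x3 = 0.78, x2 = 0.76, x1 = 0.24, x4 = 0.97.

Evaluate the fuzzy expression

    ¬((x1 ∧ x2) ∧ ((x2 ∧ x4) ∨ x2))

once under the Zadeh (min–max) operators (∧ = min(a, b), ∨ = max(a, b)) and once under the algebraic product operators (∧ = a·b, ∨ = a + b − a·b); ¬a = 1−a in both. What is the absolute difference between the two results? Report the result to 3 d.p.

Under Zadeh (min–max):
  x1 ∧ x2 = min(a, b) on (0.24, 0.76) = 0.24
  x2 ∧ x4 = min(a, b) on (0.76, 0.97) = 0.76
  (x2 ∧ x4) ∨ x2 = max(a, b) on (0.76, 0.76) = 0.76
  (x1 ∧ x2) ∧ ((x2 ∧ x4) ∨ x2) = min(a, b) on (0.24, 0.76) = 0.24
  ¬((x1 ∧ x2) ∧ ((x2 ∧ x4) ∨ x2)) = 1 − 0.24 = 0.76
  → value = 0.7600
Under algebraic product:
  x1 ∧ x2 = a·b on (0.2400, 0.7600) = 0.1824
  x2 ∧ x4 = a·b on (0.7600, 0.9700) = 0.7372
  (x2 ∧ x4) ∨ x2 = a + b − a·b on (0.7372, 0.7600) = 0.9369
  (x1 ∧ x2) ∧ ((x2 ∧ x4) ∨ x2) = a·b on (0.1824, 0.9369) = 0.1709
  ¬((x1 ∧ x2) ∧ ((x2 ∧ x4) ∨ x2)) = 1 − 0.1709 = 0.8291
  → value = 0.8291
|0.7600 − 0.8291| = 0.069

0.069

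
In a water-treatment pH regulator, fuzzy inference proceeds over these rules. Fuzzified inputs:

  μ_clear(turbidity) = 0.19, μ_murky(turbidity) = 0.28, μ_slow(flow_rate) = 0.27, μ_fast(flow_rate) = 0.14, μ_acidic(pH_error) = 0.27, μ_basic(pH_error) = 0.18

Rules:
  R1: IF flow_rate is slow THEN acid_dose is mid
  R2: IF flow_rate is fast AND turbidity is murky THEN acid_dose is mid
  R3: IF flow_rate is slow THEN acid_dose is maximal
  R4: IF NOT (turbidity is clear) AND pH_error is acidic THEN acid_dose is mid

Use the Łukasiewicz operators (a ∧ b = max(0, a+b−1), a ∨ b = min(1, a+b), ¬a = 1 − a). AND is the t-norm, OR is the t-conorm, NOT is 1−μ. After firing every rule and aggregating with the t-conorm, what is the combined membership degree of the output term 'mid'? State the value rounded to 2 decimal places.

0.35

R1: slow=0.27 → w = 0.27
R2: fast=0.14, murky=0.28; AND[max(0, a+b−1)] → w = 0.00
R3: slow=0.27 → w = 0.27
R4: ¬clear=1−0.19=0.81, acidic=0.27; AND[max(0, a+b−1)] → w = 0.08
Rules with consequent 'mid': {R1, R2, R4} → strengths 0.27, 0.00, 0.08
Aggregate via t-conorm [min(1, a+b)]: 0.35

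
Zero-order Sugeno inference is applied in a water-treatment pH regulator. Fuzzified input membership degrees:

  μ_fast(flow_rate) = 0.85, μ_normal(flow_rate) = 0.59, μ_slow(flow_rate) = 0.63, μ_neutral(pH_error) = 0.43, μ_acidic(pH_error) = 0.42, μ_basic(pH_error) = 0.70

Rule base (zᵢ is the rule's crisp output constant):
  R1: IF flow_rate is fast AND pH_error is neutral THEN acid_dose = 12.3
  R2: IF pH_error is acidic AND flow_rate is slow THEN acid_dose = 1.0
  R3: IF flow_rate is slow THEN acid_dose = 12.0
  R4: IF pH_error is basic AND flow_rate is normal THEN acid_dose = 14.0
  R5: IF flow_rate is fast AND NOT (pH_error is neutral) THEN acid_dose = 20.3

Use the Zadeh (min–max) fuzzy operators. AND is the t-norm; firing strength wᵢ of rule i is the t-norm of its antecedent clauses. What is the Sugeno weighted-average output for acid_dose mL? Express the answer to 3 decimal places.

R1 (z=12.3): fast=0.85, neutral=0.43; AND[min(a, b)] → w = 0.43
R2 (z=1.0): acidic=0.42, slow=0.63; AND[min(a, b)] → w = 0.42
R3 (z=12.0): slow=0.63 → w = 0.63
R4 (z=14.0): basic=0.70, normal=0.59; AND[min(a, b)] → w = 0.59
R5 (z=20.3): fast=0.85, ¬neutral=1−0.43=0.57; AND[min(a, b)] → w = 0.57
Weighted average = (0.43·12.3 + 0.42·1.0 + 0.63·12.0 + 0.59·14.0 + 0.57·20.3) / (0.43 + 0.42 + 0.63 + 0.59 + 0.57)
  = 33.1000 / 2.6400 = 12.538

12.538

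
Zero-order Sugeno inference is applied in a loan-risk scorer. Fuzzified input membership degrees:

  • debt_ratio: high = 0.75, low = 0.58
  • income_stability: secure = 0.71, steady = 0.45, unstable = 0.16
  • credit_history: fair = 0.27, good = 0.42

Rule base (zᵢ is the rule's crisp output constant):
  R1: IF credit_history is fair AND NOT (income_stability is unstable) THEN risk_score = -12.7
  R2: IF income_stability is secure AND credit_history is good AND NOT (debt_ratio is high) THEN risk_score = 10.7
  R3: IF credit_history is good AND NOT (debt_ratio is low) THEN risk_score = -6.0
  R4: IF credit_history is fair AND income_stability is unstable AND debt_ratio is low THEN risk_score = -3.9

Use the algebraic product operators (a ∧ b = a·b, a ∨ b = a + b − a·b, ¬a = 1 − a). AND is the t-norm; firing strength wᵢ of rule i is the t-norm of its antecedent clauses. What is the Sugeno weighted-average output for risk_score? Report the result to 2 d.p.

-6.44

R1 (z=-12.7): fair=0.27, ¬unstable=1−0.16=0.84; AND[a·b] → w = 0.2268
R2 (z=10.7): secure=0.71, good=0.42, ¬high=1−0.75=0.25; AND[a·b] → w = 0.0745
R3 (z=-6.0): good=0.42, ¬low=1−0.58=0.42; AND[a·b] → w = 0.1764
R4 (z=-3.9): fair=0.27, unstable=0.16, low=0.58; AND[a·b] → w = 0.0251
Weighted average = (0.2268·-12.7 + 0.0745·10.7 + 0.1764·-6.0 + 0.0251·-3.9) / (0.2268 + 0.0745 + 0.1764 + 0.0251)
  = -3.2388 / 0.5028 = -6.44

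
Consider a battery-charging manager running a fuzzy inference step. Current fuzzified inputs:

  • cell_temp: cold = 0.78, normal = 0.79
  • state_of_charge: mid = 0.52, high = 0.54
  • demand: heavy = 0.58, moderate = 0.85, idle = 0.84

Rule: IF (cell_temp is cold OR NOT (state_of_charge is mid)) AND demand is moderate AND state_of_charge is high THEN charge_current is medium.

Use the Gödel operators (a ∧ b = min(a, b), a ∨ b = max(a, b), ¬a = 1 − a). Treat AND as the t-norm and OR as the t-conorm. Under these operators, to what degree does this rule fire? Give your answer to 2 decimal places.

0.54

firing strength: (cold=0.78 OR ¬mid=1−0.52=0.48) = 0.78; AND[min(a, b)] with moderate=0.85, high=0.54 → w = 0.54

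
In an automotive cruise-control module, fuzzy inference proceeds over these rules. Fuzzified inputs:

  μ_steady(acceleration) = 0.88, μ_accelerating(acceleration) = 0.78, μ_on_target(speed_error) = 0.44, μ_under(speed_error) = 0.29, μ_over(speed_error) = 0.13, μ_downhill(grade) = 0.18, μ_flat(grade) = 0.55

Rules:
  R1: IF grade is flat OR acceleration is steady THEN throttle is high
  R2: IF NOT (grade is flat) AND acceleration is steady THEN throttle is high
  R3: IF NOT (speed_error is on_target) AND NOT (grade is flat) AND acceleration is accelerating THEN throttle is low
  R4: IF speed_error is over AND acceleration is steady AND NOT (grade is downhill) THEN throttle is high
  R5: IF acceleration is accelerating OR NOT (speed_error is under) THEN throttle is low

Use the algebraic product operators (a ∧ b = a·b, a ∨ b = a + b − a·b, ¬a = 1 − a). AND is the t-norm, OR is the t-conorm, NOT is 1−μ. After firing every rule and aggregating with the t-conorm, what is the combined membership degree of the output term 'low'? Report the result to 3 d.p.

R1: flat=0.55, steady=0.88; OR[a + b − a·b] → w = 0.9460
R2: ¬flat=1−0.55=0.45, steady=0.88; AND[a·b] → w = 0.3960
R3: ¬on_target=1−0.44=0.56, ¬flat=1−0.55=0.45, accelerating=0.78; AND[a·b] → w = 0.1966
R4: over=0.13, steady=0.88, ¬downhill=1−0.18=0.82; AND[a·b] → w = 0.0938
R5: accelerating=0.78, ¬under=1−0.29=0.71; OR[a + b − a·b] → w = 0.9362
Rules with consequent 'low': {R3, R5} → strengths 0.1966, 0.9362
Aggregate via t-conorm [a + b − a·b]: 0.9487

0.949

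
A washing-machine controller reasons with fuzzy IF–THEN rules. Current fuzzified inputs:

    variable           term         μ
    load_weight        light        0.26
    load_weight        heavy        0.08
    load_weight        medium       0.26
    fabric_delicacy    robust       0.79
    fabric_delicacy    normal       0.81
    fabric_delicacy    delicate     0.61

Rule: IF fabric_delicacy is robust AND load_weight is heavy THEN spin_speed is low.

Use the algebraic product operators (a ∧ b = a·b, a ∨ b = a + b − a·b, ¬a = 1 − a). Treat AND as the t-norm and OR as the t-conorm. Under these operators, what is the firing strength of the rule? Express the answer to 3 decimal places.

firing strength: robust=0.79, heavy=0.08; AND[a·b] → w = 0.0632

0.063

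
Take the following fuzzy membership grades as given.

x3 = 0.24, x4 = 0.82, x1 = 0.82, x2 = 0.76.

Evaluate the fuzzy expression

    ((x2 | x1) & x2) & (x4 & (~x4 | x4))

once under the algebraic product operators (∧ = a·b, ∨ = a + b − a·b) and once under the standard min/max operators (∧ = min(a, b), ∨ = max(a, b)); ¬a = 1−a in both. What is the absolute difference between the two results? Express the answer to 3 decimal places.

0.252

Under algebraic product:
  x2 | x1 = a + b − a·b on (0.7600, 0.8200) = 0.9568
  (x2 | x1) & x2 = a·b on (0.9568, 0.7600) = 0.7272
  ~x4 = 1 − 0.8200 = 0.1800
  ~x4 | x4 = a + b − a·b on (0.1800, 0.8200) = 0.8524
  x4 & (~x4 | x4) = a·b on (0.8200, 0.8524) = 0.6990
  ((x2 | x1) & x2) & (x4 & (~x4 | x4)) = a·b on (0.7272, 0.6990) = 0.5083
  → value = 0.5083
Under standard min/max:
  x2 | x1 = max(a, b) on (0.76, 0.82) = 0.82
  (x2 | x1) & x2 = min(a, b) on (0.82, 0.76) = 0.76
  ~x4 = 1 − 0.82 = 0.18
  ~x4 | x4 = max(a, b) on (0.18, 0.82) = 0.82
  x4 & (~x4 | x4) = min(a, b) on (0.82, 0.82) = 0.82
  ((x2 | x1) & x2) & (x4 & (~x4 | x4)) = min(a, b) on (0.76, 0.82) = 0.76
  → value = 0.7600
|0.5083 − 0.7600| = 0.252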